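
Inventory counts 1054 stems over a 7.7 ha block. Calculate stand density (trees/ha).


Formula: Stand Density = N_trees / Area_ha
Density = 1054 trees / 7.7 ha
Density = 137 trees/ha

137


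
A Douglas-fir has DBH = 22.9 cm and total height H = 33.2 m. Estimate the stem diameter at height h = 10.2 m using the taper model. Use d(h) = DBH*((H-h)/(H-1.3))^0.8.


Taper: d(h) = DBH * ((H - h) / (H - 1.3))^0.8
Numerator = H - h = 33.2 - 10.2 = 23.0 m
Denominator = H - 1.3 = 33.2 - 1.3 = 31.9 m
Ratio = 23.0 / 31.9 = 0.721
d = 22.9 * 0.721^0.8 = 17.6 cm

17.6


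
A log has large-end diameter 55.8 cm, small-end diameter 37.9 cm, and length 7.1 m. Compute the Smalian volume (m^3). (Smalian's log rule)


Smalian: V = (A1 + A2)/2 * L,  A = pi*(D/200)^2
A1 = pi*(55.8/200)^2 = 0.244545 m^2
A2 = pi*(37.9/200)^2 = 0.112815 m^2
V = (0.244545+0.112815)/2*7.1 = 1.2686 m^3

1.2686


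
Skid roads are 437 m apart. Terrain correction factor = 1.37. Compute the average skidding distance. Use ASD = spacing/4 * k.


Formula: ASD = (spacing / 4) * correction
Uncorrected distance = spacing / 4 = 437 / 4 = 109.25 m
ASD = 109.25 * 1.37 = 150 m

150


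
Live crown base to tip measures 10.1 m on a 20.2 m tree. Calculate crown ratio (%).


Formula: Crown Ratio = (Crown Length / Total Height) * 100
CR = (10.1 m / 20.2 m) * 100
CR = 0.5 * 100 = 50.0%

50.0


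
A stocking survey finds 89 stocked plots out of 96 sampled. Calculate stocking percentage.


Formula: Stocking % = stocked plots / total plots * 100
Stocking = 89 / 96 * 100
Stocking = 0.9271 * 100 = 92.7%

92.7


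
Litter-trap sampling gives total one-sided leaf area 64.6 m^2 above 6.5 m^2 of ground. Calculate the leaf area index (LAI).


Formula: LAI = total leaf area / ground area  (dimensionless)
LAI = 64.6 m^2 / 6.5 m^2
LAI = 9.94

9.94


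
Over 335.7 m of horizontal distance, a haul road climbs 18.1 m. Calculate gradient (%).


Formula: Gradient = rise / run * 100
Gradient = 18.1 / 335.7 * 100 = 5.4%

5.4


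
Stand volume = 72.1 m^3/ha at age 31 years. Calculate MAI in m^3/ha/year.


Formula: MAI = Total Volume / Stand Age
MAI = 72.1 m^3/ha / 31 years
MAI = 2.33 m^3/ha/year

2.33


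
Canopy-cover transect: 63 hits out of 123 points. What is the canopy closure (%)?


Formula: Canopy closure = covered points / total points * 100
Closure = 63 / 123 * 100
Closure = 0.5122 * 100 = 51.2%

51.2


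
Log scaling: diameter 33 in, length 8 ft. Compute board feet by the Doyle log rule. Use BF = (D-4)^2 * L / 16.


Doyle: BF = (D - 4)^2 * L / 16
Adjusted diameter = 33 - 4 = 29 in
(D-4)^2 = 29^2 = 841
BF = 841 * 8 / 16 = 421 BF

421


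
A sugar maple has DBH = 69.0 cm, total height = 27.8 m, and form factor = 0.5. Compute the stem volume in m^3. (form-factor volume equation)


Formula: V = pi * (DBH/200)^2 * H * ff
Radius = DBH/200 = 69.0/200 = 0.345 m
Radius^2 = 0.345^2 = 0.119025 m^2
V = pi * 0.119025 * 27.8 * 0.5
V = 5.198 m^3

5.198


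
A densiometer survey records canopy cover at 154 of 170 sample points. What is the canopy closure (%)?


Formula: Canopy closure = covered points / total points * 100
Closure = 154 / 170 * 100
Closure = 0.9059 * 100 = 90.6%

90.6


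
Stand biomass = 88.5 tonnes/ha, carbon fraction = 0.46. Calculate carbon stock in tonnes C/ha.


Formula: Carbon Stock = Biomass * Carbon Fraction
C = 88.5 t/ha * 0.46
C = 40.7 t C/ha

40.7


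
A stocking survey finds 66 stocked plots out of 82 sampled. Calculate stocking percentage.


Formula: Stocking % = stocked plots / total plots * 100
Stocking = 66 / 82 * 100
Stocking = 0.8049 * 100 = 80.5%

80.5


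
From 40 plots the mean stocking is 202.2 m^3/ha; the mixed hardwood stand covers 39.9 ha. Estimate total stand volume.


Formula: Total Volume = Mean Volume per ha * Total Area
Total Volume = 202.2 m^3/ha * 39.9 ha
Total Volume = 8068 m^3

8068


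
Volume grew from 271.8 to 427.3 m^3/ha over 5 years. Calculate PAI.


Formula: PAI = (V_T2 - V_T1) / (T2 - T1)
Volume increment = 427.3 - 271.8 = 155.5 m^3/ha
PAI = 155.5 / 5 = 31.1 m^3/ha/year

31.1


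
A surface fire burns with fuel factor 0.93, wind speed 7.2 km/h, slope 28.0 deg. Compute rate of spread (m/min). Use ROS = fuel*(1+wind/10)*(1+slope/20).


Formula: ROS = fuel * (1 + wind/10) * (1 + slope/20)
Wind factor = 1 + 7.2/10 = 1.72
Slope factor = 1 + 28.0/20 = 2.4
ROS = 0.93 * 1.72 * 2.4 = 3.84 m/min

3.84


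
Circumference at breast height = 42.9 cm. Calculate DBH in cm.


Formula: DBH = C / pi
DBH = 42.9 / pi
pi = 3.14159...
DBH = 13.7 cm

13.7


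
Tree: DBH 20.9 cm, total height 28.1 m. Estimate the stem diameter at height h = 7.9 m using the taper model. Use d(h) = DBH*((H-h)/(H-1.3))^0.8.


Taper: d(h) = DBH * ((H - h) / (H - 1.3))^0.8
Numerator = H - h = 28.1 - 7.9 = 20.2 m
Denominator = H - 1.3 = 28.1 - 1.3 = 26.8 m
Ratio = 20.2 / 26.8 = 0.75373
d = 20.9 * 0.75373^0.8 = 16.7 cm

16.7


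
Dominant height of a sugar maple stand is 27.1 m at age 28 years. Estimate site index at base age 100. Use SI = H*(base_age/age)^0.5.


Formula: SI = H_dom * (base_age / age)^0.5
Age ratio = 100 / 28 = 3.57143
sqrt(age_ratio) = 1.88982
SI = 27.1 * 1.88982 = 51.2 m

51.2


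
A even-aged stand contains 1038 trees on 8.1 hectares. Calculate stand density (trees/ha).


Formula: Stand Density = N_trees / Area_ha
Density = 1038 trees / 8.1 ha
Density = 128 trees/ha

128


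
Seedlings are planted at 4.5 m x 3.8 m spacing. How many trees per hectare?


Formula: TPH = 10000 m^2/ha / (spacing_x * spacing_y)
Area per tree = 4.5 m * 3.8 m = 17.1 m^2
TPH = 10000 / 17.1 = 585 trees/ha

585


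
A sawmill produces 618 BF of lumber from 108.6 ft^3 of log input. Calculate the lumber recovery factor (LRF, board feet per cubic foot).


Formula: LRF = Lumber Output (BF) / Log Input (ft^3)
LRF = 618 BF / 108.6 ft^3
LRF = 5.69 BF/ft^3

5.69


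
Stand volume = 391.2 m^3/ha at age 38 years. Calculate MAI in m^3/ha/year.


Formula: MAI = Total Volume / Stand Age
MAI = 391.2 m^3/ha / 38 years
MAI = 10.29 m^3/ha/year

10.29


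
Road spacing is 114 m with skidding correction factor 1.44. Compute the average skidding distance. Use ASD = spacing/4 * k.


Formula: ASD = (spacing / 4) * correction
Uncorrected distance = spacing / 4 = 114 / 4 = 28.5 m
ASD = 28.5 * 1.44 = 41 m

41


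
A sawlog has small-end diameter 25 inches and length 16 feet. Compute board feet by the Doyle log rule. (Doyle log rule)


Doyle: BF = (D - 4)^2 * L / 16
Adjusted diameter = 25 - 4 = 21 in
(D-4)^2 = 21^2 = 441
BF = 441 * 16 / 16 = 441 BF

441


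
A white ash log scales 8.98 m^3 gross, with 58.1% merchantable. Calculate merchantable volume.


Formula: MV = V_total * (merchantable_pct / 100)
Merchantable fraction = 58.1% / 100 = 0.581
MV = 8.98 m^3 * 0.581 = 5.217 m^3

5.217


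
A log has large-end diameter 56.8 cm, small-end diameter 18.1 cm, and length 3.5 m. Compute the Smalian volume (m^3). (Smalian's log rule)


Smalian: V = (A1 + A2)/2 * L,  A = pi*(D/200)^2
A1 = pi*(56.8/200)^2 = 0.253388 m^2
A2 = pi*(18.1/200)^2 = 0.02573 m^2
V = (0.253388+0.02573)/2*3.5 = 0.4885 m^3

0.4885


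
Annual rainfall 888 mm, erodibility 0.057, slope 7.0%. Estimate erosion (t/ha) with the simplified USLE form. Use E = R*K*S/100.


Formula: E = R * K * S / 100  (simplified USLE)
R * K = 888 * 0.057 = 50.616
E = 50.616 * 7.0 / 100 = 3.54 t/ha

3.54


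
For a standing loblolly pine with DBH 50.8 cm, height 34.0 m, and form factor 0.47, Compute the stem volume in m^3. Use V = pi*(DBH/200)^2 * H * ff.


Formula: V = pi * (DBH/200)^2 * H * ff
Radius = DBH/200 = 50.8/200 = 0.254 m
Radius^2 = 0.254^2 = 0.064516 m^2
V = pi * 0.064516 * 34.0 * 0.47
V = 3.239 m^3

3.239


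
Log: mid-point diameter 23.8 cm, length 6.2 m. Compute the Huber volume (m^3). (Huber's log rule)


Huber: V = Am * L,  Am = pi*(Dm/200)^2
Am = pi*(23.8/200)^2 = 0.044488 m^2
V = 0.044488*6.2 = 0.2758 m^3

0.2758


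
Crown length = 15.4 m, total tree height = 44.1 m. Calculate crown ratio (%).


Formula: Crown Ratio = (Crown Length / Total Height) * 100
CR = (15.4 m / 44.1 m) * 100
CR = 0.3492 * 100 = 34.9%

34.9


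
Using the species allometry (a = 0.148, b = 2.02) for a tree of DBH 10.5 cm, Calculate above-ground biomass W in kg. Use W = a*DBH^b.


Formula: W = a * DBH^b  (allometric power law)
DBH^b = 10.5^2.02 = 115.5586
W = 0.148 * 115.5586 = 17.1 kg

17.1


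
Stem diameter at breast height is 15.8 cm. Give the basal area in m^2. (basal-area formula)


Formula: BA = pi * (DBH/2)^2 / 10000  (cm^2 to m^2)
Radius = DBH/2 = 15.8/2 = 7.9 cm
BA = pi * 7.9^2 / 10000
   = 196.0668 cm^2 / 10000
   = 0.0196 m^2

0.0196


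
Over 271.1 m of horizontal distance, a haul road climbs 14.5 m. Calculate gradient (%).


Formula: Gradient = rise / run * 100
Gradient = 14.5 / 271.1 * 100 = 5.3%

5.3


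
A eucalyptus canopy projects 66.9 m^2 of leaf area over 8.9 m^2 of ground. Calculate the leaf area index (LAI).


Formula: LAI = total leaf area / ground area  (dimensionless)
LAI = 66.9 m^2 / 8.9 m^2
LAI = 7.52

7.52


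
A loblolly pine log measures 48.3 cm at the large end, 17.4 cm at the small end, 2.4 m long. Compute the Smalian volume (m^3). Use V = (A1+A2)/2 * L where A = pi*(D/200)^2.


Smalian: V = (A1 + A2)/2 * L,  A = pi*(D/200)^2
A1 = pi*(48.3/200)^2 = 0.183225 m^2
A2 = pi*(17.4/200)^2 = 0.023779 m^2
V = (0.183225+0.023779)/2*2.4 = 0.2484 m^3

0.2484


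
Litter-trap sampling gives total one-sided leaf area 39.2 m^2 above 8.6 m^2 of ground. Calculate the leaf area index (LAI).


Formula: LAI = total leaf area / ground area  (dimensionless)
LAI = 39.2 m^2 / 8.6 m^2
LAI = 4.56

4.56


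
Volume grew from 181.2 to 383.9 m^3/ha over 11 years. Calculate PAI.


Formula: PAI = (V_T2 - V_T1) / (T2 - T1)
Volume increment = 383.9 - 181.2 = 202.7 m^3/ha
PAI = 202.7 / 11 = 18.43 m^3/ha/year

18.43


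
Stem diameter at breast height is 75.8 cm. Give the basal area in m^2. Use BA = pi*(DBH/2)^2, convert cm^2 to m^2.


Formula: BA = pi * (DBH/2)^2 / 10000  (cm^2 to m^2)
Radius = DBH/2 = 75.8/2 = 37.9 cm
BA = pi * 37.9^2 / 10000
   = 4512.6151 cm^2 / 10000
   = 0.4513 m^2

0.4513


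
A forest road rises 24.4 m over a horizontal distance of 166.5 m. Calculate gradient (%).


Formula: Gradient = rise / run * 100
Gradient = 24.4 / 166.5 * 100 = 14.7%

14.7


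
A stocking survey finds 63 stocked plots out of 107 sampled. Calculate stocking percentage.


Formula: Stocking % = stocked plots / total plots * 100
Stocking = 63 / 107 * 100
Stocking = 0.5888 * 100 = 58.9%

58.9


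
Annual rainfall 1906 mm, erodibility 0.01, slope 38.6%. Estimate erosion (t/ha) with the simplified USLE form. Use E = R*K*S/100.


Formula: E = R * K * S / 100  (simplified USLE)
R * K = 1906 * 0.01 = 19.06
E = 19.06 * 38.6 / 100 = 7.36 t/ha

7.36


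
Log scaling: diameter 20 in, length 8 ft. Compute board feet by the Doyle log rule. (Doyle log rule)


Doyle: BF = (D - 4)^2 * L / 16
Adjusted diameter = 20 - 4 = 16 in
(D-4)^2 = 16^2 = 256
BF = 256 * 8 / 16 = 128 BF

128


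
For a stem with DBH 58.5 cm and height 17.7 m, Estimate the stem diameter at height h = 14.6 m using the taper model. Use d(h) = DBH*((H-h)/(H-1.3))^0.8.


Taper: d(h) = DBH * ((H - h) / (H - 1.3))^0.8
Numerator = H - h = 17.7 - 14.6 = 3.1 m
Denominator = H - 1.3 = 17.7 - 1.3 = 16.4 m
Ratio = 3.1 / 16.4 = 0.18902
d = 58.5 * 0.18902^0.8 = 15.4 cm

15.4


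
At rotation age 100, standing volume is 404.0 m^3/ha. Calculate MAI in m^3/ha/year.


Formula: MAI = Total Volume / Stand Age
MAI = 404.0 m^3/ha / 100 years
MAI = 4.04 m^3/ha/year

4.04


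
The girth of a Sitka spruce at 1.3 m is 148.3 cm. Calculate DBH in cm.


Formula: DBH = C / pi
DBH = 148.3 / pi
pi = 3.14159...
DBH = 47.2 cm

47.2


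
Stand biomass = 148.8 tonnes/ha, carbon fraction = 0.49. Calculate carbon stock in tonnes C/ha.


Formula: Carbon Stock = Biomass * Carbon Fraction
C = 148.8 t/ha * 0.49
C = 72.9 t C/ha

72.9


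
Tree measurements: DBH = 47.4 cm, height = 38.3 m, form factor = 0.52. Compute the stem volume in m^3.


Formula: V = pi * (DBH/200)^2 * H * ff
Radius = DBH/200 = 47.4/200 = 0.237 m
Radius^2 = 0.237^2 = 0.056169 m^2
V = pi * 0.056169 * 38.3 * 0.52
V = 3.514 m^3

3.514


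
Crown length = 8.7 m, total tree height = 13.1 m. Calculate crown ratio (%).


Formula: Crown Ratio = (Crown Length / Total Height) * 100
CR = (8.7 m / 13.1 m) * 100
CR = 0.6641 * 100 = 66.4%

66.4


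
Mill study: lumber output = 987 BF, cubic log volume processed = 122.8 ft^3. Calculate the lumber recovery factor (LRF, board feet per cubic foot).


Formula: LRF = Lumber Output (BF) / Log Input (ft^3)
LRF = 987 BF / 122.8 ft^3
LRF = 8.04 BF/ft^3

8.04


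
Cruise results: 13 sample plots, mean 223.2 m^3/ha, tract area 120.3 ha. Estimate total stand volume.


Formula: Total Volume = Mean Volume per ha * Total Area
Total Volume = 223.2 m^3/ha * 120.3 ha
Total Volume = 26851 m^3

26851


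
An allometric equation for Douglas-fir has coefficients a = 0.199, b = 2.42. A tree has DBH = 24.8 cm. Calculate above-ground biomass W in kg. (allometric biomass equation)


Formula: W = a * DBH^b  (allometric power law)
DBH^b = 24.8^2.42 = 2369.0437
W = 0.199 * 2369.0437 = 471.4 kg

471.4


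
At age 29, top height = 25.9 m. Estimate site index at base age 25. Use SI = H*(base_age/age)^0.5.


Formula: SI = H_dom * (base_age / age)^0.5
Age ratio = 25 / 29 = 0.86207
sqrt(age_ratio) = 0.92848
SI = 25.9 * 0.92848 = 24.0 m

24.0


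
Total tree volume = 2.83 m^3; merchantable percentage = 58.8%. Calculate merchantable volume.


Formula: MV = V_total * (merchantable_pct / 100)
Merchantable fraction = 58.8% / 100 = 0.588
MV = 2.83 m^3 * 0.588 = 1.664 m^3

1.664


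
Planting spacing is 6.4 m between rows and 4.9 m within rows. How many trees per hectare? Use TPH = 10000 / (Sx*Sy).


Formula: TPH = 10000 m^2/ha / (spacing_x * spacing_y)
Area per tree = 6.4 m * 4.9 m = 31.36 m^2
TPH = 10000 / 31.36 = 319 trees/ha

319


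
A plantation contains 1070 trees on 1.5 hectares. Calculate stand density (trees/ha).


Formula: Stand Density = N_trees / Area_ha
Density = 1070 trees / 1.5 ha
Density = 713 trees/ha

713


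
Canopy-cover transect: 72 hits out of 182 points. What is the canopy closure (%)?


Formula: Canopy closure = covered points / total points * 100
Closure = 72 / 182 * 100
Closure = 0.3956 * 100 = 39.6%

39.6


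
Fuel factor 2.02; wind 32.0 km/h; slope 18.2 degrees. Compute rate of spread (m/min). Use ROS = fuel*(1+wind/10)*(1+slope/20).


Formula: ROS = fuel * (1 + wind/10) * (1 + slope/20)
Wind factor = 1 + 32.0/10 = 4.2
Slope factor = 1 + 18.2/20 = 1.91
ROS = 2.02 * 4.2 * 1.91 = 16.2 m/min

16.2


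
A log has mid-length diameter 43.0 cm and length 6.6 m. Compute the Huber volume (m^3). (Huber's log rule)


Huber: V = Am * L,  Am = pi*(Dm/200)^2
Am = pi*(43.0/200)^2 = 0.14522 m^2
V = 0.14522*6.6 = 0.9585 m^3

0.9585


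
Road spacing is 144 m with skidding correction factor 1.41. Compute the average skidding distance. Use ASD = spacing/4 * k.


Formula: ASD = (spacing / 4) * correction
Uncorrected distance = spacing / 4 = 144 / 4 = 36 m
ASD = 36 * 1.41 = 51 m

51


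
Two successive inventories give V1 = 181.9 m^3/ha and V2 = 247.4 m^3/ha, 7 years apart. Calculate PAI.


Formula: PAI = (V_T2 - V_T1) / (T2 - T1)
Volume increment = 247.4 - 181.9 = 65.5 m^3/ha
PAI = 65.5 / 7 = 9.36 m^3/ha/year

9.36


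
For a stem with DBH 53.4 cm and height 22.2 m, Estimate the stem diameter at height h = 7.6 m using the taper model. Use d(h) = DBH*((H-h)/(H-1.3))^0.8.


Taper: d(h) = DBH * ((H - h) / (H - 1.3))^0.8
Numerator = H - h = 22.2 - 7.6 = 14.6 m
Denominator = H - 1.3 = 22.2 - 1.3 = 20.9 m
Ratio = 14.6 / 20.9 = 0.69856
d = 53.4 * 0.69856^0.8 = 40.1 cm

40.1


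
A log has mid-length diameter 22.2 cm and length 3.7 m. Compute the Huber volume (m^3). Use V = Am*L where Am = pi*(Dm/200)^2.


Huber: V = Am * L,  Am = pi*(Dm/200)^2
Am = pi*(22.2/200)^2 = 0.038708 m^2
V = 0.038708*3.7 = 0.1432 m^3

0.1432


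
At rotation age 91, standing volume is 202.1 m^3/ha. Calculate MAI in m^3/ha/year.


Formula: MAI = Total Volume / Stand Age
MAI = 202.1 m^3/ha / 91 years
MAI = 2.22 m^3/ha/year

2.22


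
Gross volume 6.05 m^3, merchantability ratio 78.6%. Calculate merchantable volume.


Formula: MV = V_total * (merchantable_pct / 100)
Merchantable fraction = 78.6% / 100 = 0.786
MV = 6.05 m^3 * 0.786 = 4.755 m^3

4.755


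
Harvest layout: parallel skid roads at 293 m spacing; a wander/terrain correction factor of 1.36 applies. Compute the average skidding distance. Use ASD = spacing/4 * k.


Formula: ASD = (spacing / 4) * correction
Uncorrected distance = spacing / 4 = 293 / 4 = 73.25 m
ASD = 73.25 * 1.36 = 100 m

100


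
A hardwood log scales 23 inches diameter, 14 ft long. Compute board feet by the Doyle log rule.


Doyle: BF = (D - 4)^2 * L / 16
Adjusted diameter = 23 - 4 = 19 in
(D-4)^2 = 19^2 = 361
BF = 361 * 14 / 16 = 316 BF

316


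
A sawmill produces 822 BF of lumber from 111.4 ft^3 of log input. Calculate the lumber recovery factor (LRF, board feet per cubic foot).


Formula: LRF = Lumber Output (BF) / Log Input (ft^3)
LRF = 822 BF / 111.4 ft^3
LRF = 7.38 BF/ft^3

7.38


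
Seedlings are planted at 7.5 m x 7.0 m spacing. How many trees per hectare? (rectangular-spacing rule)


Formula: TPH = 10000 m^2/ha / (spacing_x * spacing_y)
Area per tree = 7.5 m * 7.0 m = 52.5 m^2
TPH = 10000 / 52.5 = 190 trees/ha

190


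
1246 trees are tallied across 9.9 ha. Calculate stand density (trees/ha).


Formula: Stand Density = N_trees / Area_ha
Density = 1246 trees / 9.9 ha
Density = 126 trees/ha

126


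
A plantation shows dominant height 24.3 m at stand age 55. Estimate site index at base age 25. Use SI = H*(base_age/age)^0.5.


Formula: SI = H_dom * (base_age / age)^0.5
Age ratio = 25 / 55 = 0.45455
sqrt(age_ratio) = 0.6742
SI = 24.3 * 0.6742 = 16.4 m

16.4


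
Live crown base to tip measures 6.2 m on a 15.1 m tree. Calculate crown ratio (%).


Formula: Crown Ratio = (Crown Length / Total Height) * 100
CR = (6.2 m / 15.1 m) * 100
CR = 0.4106 * 100 = 41.1%

41.1


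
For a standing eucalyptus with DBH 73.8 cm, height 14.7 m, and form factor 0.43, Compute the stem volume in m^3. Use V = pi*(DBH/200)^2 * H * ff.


Formula: V = pi * (DBH/200)^2 * H * ff
Radius = DBH/200 = 73.8/200 = 0.369 m
Radius^2 = 0.369^2 = 0.136161 m^2
V = pi * 0.136161 * 14.7 * 0.43
V = 2.704 m^3

2.704


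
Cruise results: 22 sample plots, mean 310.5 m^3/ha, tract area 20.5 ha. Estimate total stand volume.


Formula: Total Volume = Mean Volume per ha * Total Area
Total Volume = 310.5 m^3/ha * 20.5 ha
Total Volume = 6365 m^3

6365


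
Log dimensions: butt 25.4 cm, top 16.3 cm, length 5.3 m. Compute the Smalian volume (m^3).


Smalian: V = (A1 + A2)/2 * L,  A = pi*(D/200)^2
A1 = pi*(25.4/200)^2 = 0.050671 m^2
A2 = pi*(16.3/200)^2 = 0.020867 m^2
V = (0.050671+0.020867)/2*5.3 = 0.1896 m^3

0.1896


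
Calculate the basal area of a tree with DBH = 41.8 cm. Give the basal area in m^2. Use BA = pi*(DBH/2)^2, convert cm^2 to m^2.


Formula: BA = pi * (DBH/2)^2 / 10000  (cm^2 to m^2)
Radius = DBH/2 = 41.8/2 = 20.9 cm
BA = pi * 20.9^2 / 10000
   = 1372.2791 cm^2 / 10000
   = 0.1372 m^2

0.1372


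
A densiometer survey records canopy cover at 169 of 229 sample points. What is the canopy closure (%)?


Formula: Canopy closure = covered points / total points * 100
Closure = 169 / 229 * 100
Closure = 0.738 * 100 = 73.8%

73.8


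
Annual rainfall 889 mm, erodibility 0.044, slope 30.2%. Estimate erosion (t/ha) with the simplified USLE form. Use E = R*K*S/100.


Formula: E = R * K * S / 100  (simplified USLE)
R * K = 889 * 0.044 = 39.116
E = 39.116 * 30.2 / 100 = 11.81 t/ha

11.81


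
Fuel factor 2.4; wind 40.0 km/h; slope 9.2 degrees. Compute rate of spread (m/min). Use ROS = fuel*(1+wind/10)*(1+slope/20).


Formula: ROS = fuel * (1 + wind/10) * (1 + slope/20)
Wind factor = 1 + 40.0/10 = 5.0
Slope factor = 1 + 9.2/20 = 1.46
ROS = 2.4 * 5.0 * 1.46 = 17.52 m/min

17.52


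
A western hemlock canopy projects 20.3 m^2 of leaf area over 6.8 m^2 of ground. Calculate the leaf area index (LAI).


Formula: LAI = total leaf area / ground area  (dimensionless)
LAI = 20.3 m^2 / 6.8 m^2
LAI = 2.99

2.99


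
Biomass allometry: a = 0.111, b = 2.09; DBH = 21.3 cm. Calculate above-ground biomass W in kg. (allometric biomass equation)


Formula: W = a * DBH^b  (allometric power law)
DBH^b = 21.3^2.09 = 597.4662
W = 0.111 * 597.4662 = 66.3 kg

66.3


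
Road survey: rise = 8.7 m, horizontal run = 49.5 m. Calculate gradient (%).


Formula: Gradient = rise / run * 100
Gradient = 8.7 / 49.5 * 100 = 17.6%

17.6


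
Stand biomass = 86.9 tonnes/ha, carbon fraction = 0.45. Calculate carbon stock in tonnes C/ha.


Formula: Carbon Stock = Biomass * Carbon Fraction
C = 86.9 t/ha * 0.45
C = 39.1 t C/ha

39.1


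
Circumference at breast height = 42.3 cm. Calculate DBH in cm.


Formula: DBH = C / pi
DBH = 42.3 / pi
pi = 3.14159...
DBH = 13.5 cm

13.5


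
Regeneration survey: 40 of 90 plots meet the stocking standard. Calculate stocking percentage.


Formula: Stocking % = stocked plots / total plots * 100
Stocking = 40 / 90 * 100
Stocking = 0.4444 * 100 = 44.4%

44.4


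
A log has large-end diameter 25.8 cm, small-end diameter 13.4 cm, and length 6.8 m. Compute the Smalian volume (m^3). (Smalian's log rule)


Smalian: V = (A1 + A2)/2 * L,  A = pi*(D/200)^2
A1 = pi*(25.8/200)^2 = 0.052279 m^2
A2 = pi*(13.4/200)^2 = 0.014103 m^2
V = (0.052279+0.014103)/2*6.8 = 0.2257 m^3

0.2257


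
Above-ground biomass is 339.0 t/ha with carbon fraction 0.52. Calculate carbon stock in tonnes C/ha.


Formula: Carbon Stock = Biomass * Carbon Fraction
C = 339.0 t/ha * 0.52
C = 176.3 t C/ha

176.3


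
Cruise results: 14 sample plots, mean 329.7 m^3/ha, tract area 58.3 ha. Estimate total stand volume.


Formula: Total Volume = Mean Volume per ha * Total Area
Total Volume = 329.7 m^3/ha * 58.3 ha
Total Volume = 19222 m^3

19222


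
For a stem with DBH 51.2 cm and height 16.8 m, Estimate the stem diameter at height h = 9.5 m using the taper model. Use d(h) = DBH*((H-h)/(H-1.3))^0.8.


Taper: d(h) = DBH * ((H - h) / (H - 1.3))^0.8
Numerator = H - h = 16.8 - 9.5 = 7.3 m
Denominator = H - 1.3 = 16.8 - 1.3 = 15.5 m
Ratio = 7.3 / 15.5 = 0.47097
d = 51.2 * 0.47097^0.8 = 28.0 cm

28.0


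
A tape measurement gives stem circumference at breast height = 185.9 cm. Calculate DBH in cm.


Formula: DBH = C / pi
DBH = 185.9 / pi
pi = 3.14159...
DBH = 59.2 cm

59.2


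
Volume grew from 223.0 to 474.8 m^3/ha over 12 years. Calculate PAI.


Formula: PAI = (V_T2 - V_T1) / (T2 - T1)
Volume increment = 474.8 - 223.0 = 251.8 m^3/ha
PAI = 251.8 / 12 = 20.98 m^3/ha/year

20.98


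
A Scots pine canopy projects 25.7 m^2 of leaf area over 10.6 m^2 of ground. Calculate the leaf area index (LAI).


Formula: LAI = total leaf area / ground area  (dimensionless)
LAI = 25.7 m^2 / 10.6 m^2
LAI = 2.42

2.42


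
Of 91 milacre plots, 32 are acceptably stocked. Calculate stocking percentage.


Formula: Stocking % = stocked plots / total plots * 100
Stocking = 32 / 91 * 100
Stocking = 0.3516 * 100 = 35.2%

35.2


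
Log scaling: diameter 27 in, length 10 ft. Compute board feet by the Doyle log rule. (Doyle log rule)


Doyle: BF = (D - 4)^2 * L / 16
Adjusted diameter = 27 - 4 = 23 in
(D-4)^2 = 23^2 = 529
BF = 529 * 10 / 16 = 331 BF

331


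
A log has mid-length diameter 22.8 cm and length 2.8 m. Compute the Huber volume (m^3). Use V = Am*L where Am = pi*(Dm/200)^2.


Huber: V = Am * L,  Am = pi*(Dm/200)^2
Am = pi*(22.8/200)^2 = 0.040828 m^2
V = 0.040828*2.8 = 0.1143 m^3

0.1143


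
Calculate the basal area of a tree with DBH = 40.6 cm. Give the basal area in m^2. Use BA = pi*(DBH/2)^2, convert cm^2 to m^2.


Formula: BA = pi * (DBH/2)^2 / 10000  (cm^2 to m^2)
Radius = DBH/2 = 40.6/2 = 20.3 cm
BA = pi * 20.3^2 / 10000
   = 1294.6189 cm^2 / 10000
   = 0.1295 m^2

0.1295


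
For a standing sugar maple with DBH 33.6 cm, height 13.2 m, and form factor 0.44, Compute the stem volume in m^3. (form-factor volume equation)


Formula: V = pi * (DBH/200)^2 * H * ff
Radius = DBH/200 = 33.6/200 = 0.168 m
Radius^2 = 0.168^2 = 0.028224 m^2
V = pi * 0.028224 * 13.2 * 0.44
V = 0.515 m^3

0.515


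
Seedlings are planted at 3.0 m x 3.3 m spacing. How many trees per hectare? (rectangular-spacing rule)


Formula: TPH = 10000 m^2/ha / (spacing_x * spacing_y)
Area per tree = 3.0 m * 3.3 m = 9.9 m^2
TPH = 10000 / 9.9 = 1010 trees/ha

1010


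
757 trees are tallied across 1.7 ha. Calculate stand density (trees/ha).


Formula: Stand Density = N_trees / Area_ha
Density = 757 trees / 1.7 ha
Density = 445 trees/ha

445


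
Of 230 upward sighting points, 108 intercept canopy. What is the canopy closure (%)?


Formula: Canopy closure = covered points / total points * 100
Closure = 108 / 230 * 100
Closure = 0.4696 * 100 = 47.0%

47.0


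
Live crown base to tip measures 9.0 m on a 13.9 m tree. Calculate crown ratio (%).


Formula: Crown Ratio = (Crown Length / Total Height) * 100
CR = (9.0 m / 13.9 m) * 100
CR = 0.6475 * 100 = 64.7%

64.7


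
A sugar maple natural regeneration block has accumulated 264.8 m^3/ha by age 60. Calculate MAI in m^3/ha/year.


Formula: MAI = Total Volume / Stand Age
MAI = 264.8 m^3/ha / 60 years
MAI = 4.41 m^3/ha/year

4.41


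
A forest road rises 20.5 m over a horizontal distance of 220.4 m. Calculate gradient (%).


Formula: Gradient = rise / run * 100
Gradient = 20.5 / 220.4 * 100 = 9.3%

9.3


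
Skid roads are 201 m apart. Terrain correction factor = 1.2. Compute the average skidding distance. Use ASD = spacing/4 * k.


Formula: ASD = (spacing / 4) * correction
Uncorrected distance = spacing / 4 = 201 / 4 = 50.25 m
ASD = 50.25 * 1.2 = 60 m

60


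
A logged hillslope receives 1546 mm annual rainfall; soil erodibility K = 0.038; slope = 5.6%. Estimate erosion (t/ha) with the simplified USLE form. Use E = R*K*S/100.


Formula: E = R * K * S / 100  (simplified USLE)
R * K = 1546 * 0.038 = 58.748
E = 58.748 * 5.6 / 100 = 3.29 t/ha

3.29


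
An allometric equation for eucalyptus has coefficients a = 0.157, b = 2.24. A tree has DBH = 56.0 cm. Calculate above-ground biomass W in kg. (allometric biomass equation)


Formula: W = a * DBH^b  (allometric power law)
DBH^b = 56.0^2.24 = 8240.265
W = 0.157 * 8240.265 = 1293.7 kg

1293.7


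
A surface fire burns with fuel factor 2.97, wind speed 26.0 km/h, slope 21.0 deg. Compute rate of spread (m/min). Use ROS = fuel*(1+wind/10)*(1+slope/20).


Formula: ROS = fuel * (1 + wind/10) * (1 + slope/20)
Wind factor = 1 + 26.0/10 = 3.6
Slope factor = 1 + 21.0/20 = 2.05
ROS = 2.97 * 3.6 * 2.05 = 21.92 m/min

21.92


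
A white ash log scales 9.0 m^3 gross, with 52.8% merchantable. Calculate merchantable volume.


Formula: MV = V_total * (merchantable_pct / 100)
Merchantable fraction = 52.8% / 100 = 0.528
MV = 9.0 m^3 * 0.528 = 4.752 m^3

4.752


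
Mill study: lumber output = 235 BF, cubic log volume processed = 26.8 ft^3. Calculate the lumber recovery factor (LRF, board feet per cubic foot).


Formula: LRF = Lumber Output (BF) / Log Input (ft^3)
LRF = 235 BF / 26.8 ft^3
LRF = 8.77 BF/ft^3

8.77


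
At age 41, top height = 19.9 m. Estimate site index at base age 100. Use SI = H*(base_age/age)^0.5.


Formula: SI = H_dom * (base_age / age)^0.5
Age ratio = 100 / 41 = 2.43902
sqrt(age_ratio) = 1.56174
SI = 19.9 * 1.56174 = 31.1 m

31.1


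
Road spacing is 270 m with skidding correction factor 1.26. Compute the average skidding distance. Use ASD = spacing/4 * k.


Formula: ASD = (spacing / 4) * correction
Uncorrected distance = spacing / 4 = 270 / 4 = 67.5 m
ASD = 67.5 * 1.26 = 85 m

85


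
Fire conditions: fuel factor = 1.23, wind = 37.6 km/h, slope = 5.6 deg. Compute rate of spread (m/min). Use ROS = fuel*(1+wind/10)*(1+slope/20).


Formula: ROS = fuel * (1 + wind/10) * (1 + slope/20)
Wind factor = 1 + 37.6/10 = 4.76
Slope factor = 1 + 5.6/20 = 1.28
ROS = 1.23 * 4.76 * 1.28 = 7.49 m/min

7.49


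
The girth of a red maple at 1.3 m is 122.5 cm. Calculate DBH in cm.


Formula: DBH = C / pi
DBH = 122.5 / pi
pi = 3.14159...
DBH = 39.0 cm

39.0


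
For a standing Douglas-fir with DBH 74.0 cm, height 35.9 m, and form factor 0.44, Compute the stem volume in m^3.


Formula: V = pi * (DBH/200)^2 * H * ff
Radius = DBH/200 = 74.0/200 = 0.37 m
Radius^2 = 0.37^2 = 0.1369 m^2
V = pi * 0.1369 * 35.9 * 0.44
V = 6.794 m^3

6.794


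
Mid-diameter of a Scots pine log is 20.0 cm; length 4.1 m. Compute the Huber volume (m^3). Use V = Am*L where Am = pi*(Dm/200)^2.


Huber: V = Am * L,  Am = pi*(Dm/200)^2
Am = pi*(20.0/200)^2 = 0.031416 m^2
V = 0.031416*4.1 = 0.1288 m^3

0.1288


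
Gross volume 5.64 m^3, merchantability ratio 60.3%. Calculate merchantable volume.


Formula: MV = V_total * (merchantable_pct / 100)
Merchantable fraction = 60.3% / 100 = 0.603
MV = 5.64 m^3 * 0.603 = 3.401 m^3

3.401


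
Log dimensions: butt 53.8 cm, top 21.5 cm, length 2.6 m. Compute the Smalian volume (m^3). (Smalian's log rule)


Smalian: V = (A1 + A2)/2 * L,  A = pi*(D/200)^2
A1 = pi*(53.8/200)^2 = 0.227329 m^2
A2 = pi*(21.5/200)^2 = 0.036305 m^2
V = (0.227329+0.036305)/2*2.6 = 0.3427 m^3

0.3427


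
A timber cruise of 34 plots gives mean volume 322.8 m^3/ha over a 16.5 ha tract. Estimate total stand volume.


Formula: Total Volume = Mean Volume per ha * Total Area
Total Volume = 322.8 m^3/ha * 16.5 ha
Total Volume = 5326 m^3

5326


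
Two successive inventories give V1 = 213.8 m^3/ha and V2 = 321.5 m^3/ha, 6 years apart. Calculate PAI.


Formula: PAI = (V_T2 - V_T1) / (T2 - T1)
Volume increment = 321.5 - 213.8 = 107.7 m^3/ha
PAI = 107.7 / 6 = 17.95 m^3/ha/year

17.95


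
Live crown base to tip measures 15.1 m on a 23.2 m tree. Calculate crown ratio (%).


Formula: Crown Ratio = (Crown Length / Total Height) * 100
CR = (15.1 m / 23.2 m) * 100
CR = 0.6509 * 100 = 65.1%

65.1


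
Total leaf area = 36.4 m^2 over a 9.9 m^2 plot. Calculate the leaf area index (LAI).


Formula: LAI = total leaf area / ground area  (dimensionless)
LAI = 36.4 m^2 / 9.9 m^2
LAI = 3.68

3.68


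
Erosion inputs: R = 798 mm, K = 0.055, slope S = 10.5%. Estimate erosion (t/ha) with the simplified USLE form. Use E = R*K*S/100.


Formula: E = R * K * S / 100  (simplified USLE)
R * K = 798 * 0.055 = 43.89
E = 43.89 * 10.5 / 100 = 4.61 t/ha

4.61


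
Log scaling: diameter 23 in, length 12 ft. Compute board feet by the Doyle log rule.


Doyle: BF = (D - 4)^2 * L / 16
Adjusted diameter = 23 - 4 = 19 in
(D-4)^2 = 19^2 = 361
BF = 361 * 12 / 16 = 271 BF

271


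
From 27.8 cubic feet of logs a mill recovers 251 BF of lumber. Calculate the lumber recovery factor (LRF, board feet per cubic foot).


Formula: LRF = Lumber Output (BF) / Log Input (ft^3)
LRF = 251 BF / 27.8 ft^3
LRF = 9.03 BF/ft^3

9.03


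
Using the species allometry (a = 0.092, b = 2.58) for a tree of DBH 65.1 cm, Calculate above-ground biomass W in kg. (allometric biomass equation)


Formula: W = a * DBH^b  (allometric power law)
DBH^b = 65.1^2.58 = 47757.2104
W = 0.092 * 47757.2104 = 4393.7 kg

4393.7


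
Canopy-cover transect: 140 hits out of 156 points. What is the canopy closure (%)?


Formula: Canopy closure = covered points / total points * 100
Closure = 140 / 156 * 100
Closure = 0.8974 * 100 = 89.7%

89.7


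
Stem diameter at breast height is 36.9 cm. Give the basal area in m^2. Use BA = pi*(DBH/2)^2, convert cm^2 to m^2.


Formula: BA = pi * (DBH/2)^2 / 10000  (cm^2 to m^2)
Radius = DBH/2 = 36.9/2 = 18.45 cm
BA = pi * 18.45^2 / 10000
   = 1069.406 cm^2 / 10000
   = 0.1069 m^2

0.1069


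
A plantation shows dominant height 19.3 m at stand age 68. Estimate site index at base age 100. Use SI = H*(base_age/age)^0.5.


Formula: SI = H_dom * (base_age / age)^0.5
Age ratio = 100 / 68 = 1.47059
sqrt(age_ratio) = 1.21268
SI = 19.3 * 1.21268 = 23.4 m

23.4


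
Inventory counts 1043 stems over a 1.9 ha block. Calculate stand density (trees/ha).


Formula: Stand Density = N_trees / Area_ha
Density = 1043 trees / 1.9 ha
Density = 549 trees/ha

549


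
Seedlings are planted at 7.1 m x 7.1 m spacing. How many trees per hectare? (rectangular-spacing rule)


Formula: TPH = 10000 m^2/ha / (spacing_x * spacing_y)
Area per tree = 7.1 m * 7.1 m = 50.41 m^2
TPH = 10000 / 50.41 = 198 trees/ha

198


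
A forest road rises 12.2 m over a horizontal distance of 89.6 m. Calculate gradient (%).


Formula: Gradient = rise / run * 100
Gradient = 12.2 / 89.6 * 100 = 13.6%

13.6


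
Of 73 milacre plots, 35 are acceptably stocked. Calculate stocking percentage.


Formula: Stocking % = stocked plots / total plots * 100
Stocking = 35 / 73 * 100
Stocking = 0.4795 * 100 = 47.9%

47.9


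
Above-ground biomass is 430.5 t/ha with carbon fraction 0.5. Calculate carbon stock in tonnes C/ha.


Formula: Carbon Stock = Biomass * Carbon Fraction
C = 430.5 t/ha * 0.5
C = 215.3 t C/ha

215.3


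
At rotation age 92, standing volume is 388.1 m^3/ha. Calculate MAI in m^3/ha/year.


Formula: MAI = Total Volume / Stand Age
MAI = 388.1 m^3/ha / 92 years
MAI = 4.22 m^3/ha/year

4.22


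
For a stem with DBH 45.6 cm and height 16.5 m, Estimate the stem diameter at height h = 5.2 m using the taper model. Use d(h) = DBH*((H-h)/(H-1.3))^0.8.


Taper: d(h) = DBH * ((H - h) / (H - 1.3))^0.8
Numerator = H - h = 16.5 - 5.2 = 11.3 m
Denominator = H - 1.3 = 16.5 - 1.3 = 15.2 m
Ratio = 11.3 / 15.2 = 0.74342
d = 45.6 * 0.74342^0.8 = 36.0 cm

36.0


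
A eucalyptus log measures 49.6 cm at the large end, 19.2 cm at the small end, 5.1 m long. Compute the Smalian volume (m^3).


Smalian: V = (A1 + A2)/2 * L,  A = pi*(D/200)^2
A1 = pi*(49.6/200)^2 = 0.193221 m^2
A2 = pi*(19.2/200)^2 = 0.028953 m^2
V = (0.193221+0.028953)/2*5.1 = 0.5665 m^3

0.5665


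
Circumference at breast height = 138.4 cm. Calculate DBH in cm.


Formula: DBH = C / pi
DBH = 138.4 / pi
pi = 3.14159...
DBH = 44.1 cm

44.1


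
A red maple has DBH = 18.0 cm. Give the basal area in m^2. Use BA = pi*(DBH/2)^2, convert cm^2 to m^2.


Formula: BA = pi * (DBH/2)^2 / 10000  (cm^2 to m^2)
Radius = DBH/2 = 18.0/2 = 9.0 cm
BA = pi * 9.0^2 / 10000
   = 254.469 cm^2 / 10000
   = 0.0254 m^2

0.0254


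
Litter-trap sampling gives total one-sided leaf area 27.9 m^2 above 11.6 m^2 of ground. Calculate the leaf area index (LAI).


Formula: LAI = total leaf area / ground area  (dimensionless)
LAI = 27.9 m^2 / 11.6 m^2
LAI = 2.41

2.41


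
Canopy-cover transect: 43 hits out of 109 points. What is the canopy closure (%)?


Formula: Canopy closure = covered points / total points * 100
Closure = 43 / 109 * 100
Closure = 0.3945 * 100 = 39.4%

39.4


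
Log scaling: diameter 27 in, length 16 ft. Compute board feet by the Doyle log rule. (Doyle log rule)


Doyle: BF = (D - 4)^2 * L / 16
Adjusted diameter = 27 - 4 = 23 in
(D-4)^2 = 23^2 = 529
BF = 529 * 16 / 16 = 529 BF

529


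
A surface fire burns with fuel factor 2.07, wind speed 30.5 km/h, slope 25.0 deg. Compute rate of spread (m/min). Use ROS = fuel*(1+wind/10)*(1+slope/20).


Formula: ROS = fuel * (1 + wind/10) * (1 + slope/20)
Wind factor = 1 + 30.5/10 = 4.05
Slope factor = 1 + 25.0/20 = 2.25
ROS = 2.07 * 4.05 * 2.25 = 18.86 m/min

18.86


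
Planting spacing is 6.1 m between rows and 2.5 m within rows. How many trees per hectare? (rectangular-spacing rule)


Formula: TPH = 10000 m^2/ha / (spacing_x * spacing_y)
Area per tree = 6.1 m * 2.5 m = 15.25 m^2
TPH = 10000 / 15.25 = 656 trees/ha

656


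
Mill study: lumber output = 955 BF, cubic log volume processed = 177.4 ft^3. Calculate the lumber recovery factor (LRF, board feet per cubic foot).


Formula: LRF = Lumber Output (BF) / Log Input (ft^3)
LRF = 955 BF / 177.4 ft^3
LRF = 5.38 BF/ft^3

5.38


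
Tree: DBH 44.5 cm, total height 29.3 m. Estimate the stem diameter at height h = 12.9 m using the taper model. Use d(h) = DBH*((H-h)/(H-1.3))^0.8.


Taper: d(h) = DBH * ((H - h) / (H - 1.3))^0.8
Numerator = H - h = 29.3 - 12.9 = 16.4 m
Denominator = H - 1.3 = 29.3 - 1.3 = 28.0 m
Ratio = 16.4 / 28.0 = 0.58571
d = 44.5 * 0.58571^0.8 = 29.0 cm

29.0


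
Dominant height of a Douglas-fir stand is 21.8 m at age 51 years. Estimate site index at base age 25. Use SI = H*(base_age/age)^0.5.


Formula: SI = H_dom * (base_age / age)^0.5
Age ratio = 25 / 51 = 0.4902
sqrt(age_ratio) = 0.70014
SI = 21.8 * 0.70014 = 15.3 m

15.3


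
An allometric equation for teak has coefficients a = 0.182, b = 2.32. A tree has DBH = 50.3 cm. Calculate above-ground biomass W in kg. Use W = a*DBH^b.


Formula: W = a * DBH^b  (allometric power law)
DBH^b = 50.3^2.32 = 8864.1628
W = 0.182 * 8864.1628 = 1613.3 kg

1613.3


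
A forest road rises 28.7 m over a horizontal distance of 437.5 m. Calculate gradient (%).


Formula: Gradient = rise / run * 100
Gradient = 28.7 / 437.5 * 100 = 6.6%

6.6


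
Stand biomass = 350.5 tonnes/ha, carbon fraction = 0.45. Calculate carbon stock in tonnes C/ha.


Formula: Carbon Stock = Biomass * Carbon Fraction
C = 350.5 t/ha * 0.45
C = 157.7 t C/ha

157.7


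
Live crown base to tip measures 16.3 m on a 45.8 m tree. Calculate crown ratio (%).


Formula: Crown Ratio = (Crown Length / Total Height) * 100
CR = (16.3 m / 45.8 m) * 100
CR = 0.3559 * 100 = 35.6%

35.6


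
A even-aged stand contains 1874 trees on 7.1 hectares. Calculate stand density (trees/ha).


Formula: Stand Density = N_trees / Area_ha
Density = 1874 trees / 7.1 ha
Density = 264 trees/ha

264


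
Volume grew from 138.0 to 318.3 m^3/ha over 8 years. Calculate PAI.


Formula: PAI = (V_T2 - V_T1) / (T2 - T1)
Volume increment = 318.3 - 138.0 = 180.3 m^3/ha
PAI = 180.3 / 8 = 22.54 m^3/ha/year

22.54


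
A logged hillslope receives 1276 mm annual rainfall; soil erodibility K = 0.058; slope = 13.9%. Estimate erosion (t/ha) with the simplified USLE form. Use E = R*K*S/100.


Formula: E = R * K * S / 100  (simplified USLE)
R * K = 1276 * 0.058 = 74.008
E = 74.008 * 13.9 / 100 = 10.29 t/ha

10.29


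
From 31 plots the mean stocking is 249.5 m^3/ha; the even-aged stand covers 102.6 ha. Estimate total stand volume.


Formula: Total Volume = Mean Volume per ha * Total Area
Total Volume = 249.5 m^3/ha * 102.6 ha
Total Volume = 25599 m^3

25599


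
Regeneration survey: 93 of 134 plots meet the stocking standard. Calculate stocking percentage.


Formula: Stocking % = stocked plots / total plots * 100
Stocking = 93 / 134 * 100
Stocking = 0.694 * 100 = 69.4%

69.4


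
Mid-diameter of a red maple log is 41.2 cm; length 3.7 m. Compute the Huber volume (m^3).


Huber: V = Am * L,  Am = pi*(Dm/200)^2
Am = pi*(41.2/200)^2 = 0.133317 m^2
V = 0.133317*3.7 = 0.4933 m^3

0.4933


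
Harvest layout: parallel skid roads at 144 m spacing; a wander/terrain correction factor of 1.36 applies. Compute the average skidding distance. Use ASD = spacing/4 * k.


Formula: ASD = (spacing / 4) * correction
Uncorrected distance = spacing / 4 = 144 / 4 = 36 m
ASD = 36 * 1.36 = 49 m

49


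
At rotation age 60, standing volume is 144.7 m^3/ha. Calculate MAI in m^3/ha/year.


Formula: MAI = Total Volume / Stand Age
MAI = 144.7 m^3/ha / 60 years
MAI = 2.41 m^3/ha/year

2.41


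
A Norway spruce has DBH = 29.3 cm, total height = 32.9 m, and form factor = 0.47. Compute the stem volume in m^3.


Formula: V = pi * (DBH/200)^2 * H * ff
Radius = DBH/200 = 29.3/200 = 0.1465 m
Radius^2 = 0.1465^2 = 0.02146225 m^2
V = pi * 0.02146225 * 32.9 * 0.47
V = 1.043 m^3

1.043
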